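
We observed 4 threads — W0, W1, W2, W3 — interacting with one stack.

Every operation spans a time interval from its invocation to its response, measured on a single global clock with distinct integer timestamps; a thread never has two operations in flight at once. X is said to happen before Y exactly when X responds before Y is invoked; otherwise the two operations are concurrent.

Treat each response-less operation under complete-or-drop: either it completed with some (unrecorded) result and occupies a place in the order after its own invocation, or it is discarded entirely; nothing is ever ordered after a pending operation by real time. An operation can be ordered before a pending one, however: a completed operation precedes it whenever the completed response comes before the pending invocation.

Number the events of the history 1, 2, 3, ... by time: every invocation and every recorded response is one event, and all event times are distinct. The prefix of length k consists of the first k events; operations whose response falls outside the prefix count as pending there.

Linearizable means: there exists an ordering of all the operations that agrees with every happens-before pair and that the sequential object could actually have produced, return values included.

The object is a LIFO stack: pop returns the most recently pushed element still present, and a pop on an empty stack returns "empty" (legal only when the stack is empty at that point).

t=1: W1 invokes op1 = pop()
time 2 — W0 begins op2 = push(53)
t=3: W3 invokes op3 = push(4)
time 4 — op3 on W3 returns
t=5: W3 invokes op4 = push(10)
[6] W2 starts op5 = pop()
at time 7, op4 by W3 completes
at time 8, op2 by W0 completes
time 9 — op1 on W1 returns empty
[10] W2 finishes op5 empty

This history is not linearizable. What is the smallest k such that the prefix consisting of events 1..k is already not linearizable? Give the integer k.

10

events 1..9 are linearizable, e.g. via op1, op2, op3, op4:
1. op1 pop() → empty, leaving stack <>
2. op2 push(53), leaving stack <53>
3. op3 push(4), leaving stack <53,4>
4. op4 push(10), leaving stack <53,4,10>
with event 10 included (op5 responding at time 10), all real-time-consistent orders fail
one such order, op1, op2, op3, op4, op5, breaks at step 5 where op5 pop() → empty is illegal
one such order, op1, op2, op3, op5, op4, breaks at step 4 where op5 pop() → empty is illegal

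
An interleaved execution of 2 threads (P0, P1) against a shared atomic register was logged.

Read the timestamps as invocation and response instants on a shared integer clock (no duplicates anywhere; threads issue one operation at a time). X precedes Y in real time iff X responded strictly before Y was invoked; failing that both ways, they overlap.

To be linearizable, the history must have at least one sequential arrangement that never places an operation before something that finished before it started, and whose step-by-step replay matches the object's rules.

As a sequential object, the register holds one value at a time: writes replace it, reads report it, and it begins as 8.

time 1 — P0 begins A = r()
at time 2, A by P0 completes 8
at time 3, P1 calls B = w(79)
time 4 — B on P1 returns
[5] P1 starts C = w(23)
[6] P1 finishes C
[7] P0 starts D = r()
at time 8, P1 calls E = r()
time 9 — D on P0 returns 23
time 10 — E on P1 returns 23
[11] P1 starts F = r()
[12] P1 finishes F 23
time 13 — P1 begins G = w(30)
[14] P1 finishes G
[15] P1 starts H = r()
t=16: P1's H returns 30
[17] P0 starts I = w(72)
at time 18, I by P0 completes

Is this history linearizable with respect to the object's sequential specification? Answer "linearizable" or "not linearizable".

witness order: A, B, C, D, E, F, G, H, I
after step 1 (A r() → 8): value 8
after step 2 (B w(79)): value 79
after step 3 (C w(23)): value 23
after step 4 (D r() → 23): value 23
after step 5 (E r() → 23): value 23
after step 6 (F r() → 23): value 23
after step 7 (G w(30)): value 30
after step 8 (H r() → 30): value 30
after step 9 (I w(72)): value 72

linearizable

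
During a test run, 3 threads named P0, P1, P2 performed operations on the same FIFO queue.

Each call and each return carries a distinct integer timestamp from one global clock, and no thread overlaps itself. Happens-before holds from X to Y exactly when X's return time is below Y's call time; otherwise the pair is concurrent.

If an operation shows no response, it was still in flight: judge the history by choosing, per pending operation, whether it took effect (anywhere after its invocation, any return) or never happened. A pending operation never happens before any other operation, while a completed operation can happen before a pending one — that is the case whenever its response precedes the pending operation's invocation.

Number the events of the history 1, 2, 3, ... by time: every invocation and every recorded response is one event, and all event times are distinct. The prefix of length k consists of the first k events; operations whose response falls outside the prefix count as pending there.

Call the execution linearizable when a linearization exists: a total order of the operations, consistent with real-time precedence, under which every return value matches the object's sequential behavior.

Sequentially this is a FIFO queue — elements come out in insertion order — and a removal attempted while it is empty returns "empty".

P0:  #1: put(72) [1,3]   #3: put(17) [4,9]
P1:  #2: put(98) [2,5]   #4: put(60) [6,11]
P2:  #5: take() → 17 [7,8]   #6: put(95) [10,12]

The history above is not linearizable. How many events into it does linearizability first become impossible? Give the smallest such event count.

one valid order for events 1..7 is #1, #2:
1. #1 put(72), leaving queue <72>
2. #2 put(98), leaving queue <72,98>
include event 8 — #5 responding at 8 — and every candidate order breaks
no escape via the 2 pending operations (#3, #4): every completion choice fails
sample order #1, #2, #5 (pending dropped) stalls at step 3 — #5 take() → 17 has no legal effect
sample order #2, #1, #5 (pending dropped) stalls at step 3 — #5 take() → 17 has no legal effect

8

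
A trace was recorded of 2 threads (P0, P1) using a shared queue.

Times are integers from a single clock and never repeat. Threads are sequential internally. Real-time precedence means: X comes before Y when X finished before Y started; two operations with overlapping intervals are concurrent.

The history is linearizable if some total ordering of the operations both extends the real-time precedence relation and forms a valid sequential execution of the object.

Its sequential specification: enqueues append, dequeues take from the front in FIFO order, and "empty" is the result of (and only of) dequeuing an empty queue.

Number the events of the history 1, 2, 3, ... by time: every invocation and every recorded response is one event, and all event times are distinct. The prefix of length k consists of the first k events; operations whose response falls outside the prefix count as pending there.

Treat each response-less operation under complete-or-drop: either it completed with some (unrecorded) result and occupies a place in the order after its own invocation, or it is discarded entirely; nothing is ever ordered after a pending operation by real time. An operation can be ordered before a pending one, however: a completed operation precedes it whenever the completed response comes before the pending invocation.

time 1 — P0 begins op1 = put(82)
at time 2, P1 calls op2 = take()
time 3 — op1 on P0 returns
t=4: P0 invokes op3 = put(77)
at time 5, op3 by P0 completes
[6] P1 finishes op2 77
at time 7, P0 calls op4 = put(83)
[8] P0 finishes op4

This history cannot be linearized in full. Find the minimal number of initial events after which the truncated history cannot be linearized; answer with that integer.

6

a valid linearization of events 1..5 exists, for instance op1, op2, op3:
step 1: op1 put(82) — queue <82>
step 2: op2 take() (pending, included) — queue <>
step 3: op3 put(77) — queue <77>
adding event 6 (op2 responds at 6) leaves no legal real-time order
for example op1, op2, op3 fails at step 2: op2 take() → 77 is not legal there
for example op1, op3, op2 fails at step 3: op2 take() → 77 is not legal there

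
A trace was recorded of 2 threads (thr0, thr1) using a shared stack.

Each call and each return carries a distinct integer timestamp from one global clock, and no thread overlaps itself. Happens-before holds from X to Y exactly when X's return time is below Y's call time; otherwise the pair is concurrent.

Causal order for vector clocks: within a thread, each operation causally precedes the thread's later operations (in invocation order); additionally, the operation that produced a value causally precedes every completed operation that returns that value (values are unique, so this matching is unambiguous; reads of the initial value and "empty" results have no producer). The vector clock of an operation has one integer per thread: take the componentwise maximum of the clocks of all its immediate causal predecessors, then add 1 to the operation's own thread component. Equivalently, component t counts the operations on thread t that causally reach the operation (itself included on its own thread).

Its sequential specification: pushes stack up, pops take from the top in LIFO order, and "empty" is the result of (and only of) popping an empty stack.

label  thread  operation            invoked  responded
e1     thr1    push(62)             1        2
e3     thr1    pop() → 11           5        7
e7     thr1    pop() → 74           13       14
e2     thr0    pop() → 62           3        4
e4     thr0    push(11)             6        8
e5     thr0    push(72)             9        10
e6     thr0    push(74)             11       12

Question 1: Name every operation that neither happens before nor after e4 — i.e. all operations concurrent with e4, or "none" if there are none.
Answer: e3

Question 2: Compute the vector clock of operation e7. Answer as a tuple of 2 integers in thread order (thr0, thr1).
Answer: (4, 3)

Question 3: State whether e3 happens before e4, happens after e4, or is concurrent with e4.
Answer: concurrent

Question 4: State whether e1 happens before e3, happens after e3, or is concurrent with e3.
Answer: before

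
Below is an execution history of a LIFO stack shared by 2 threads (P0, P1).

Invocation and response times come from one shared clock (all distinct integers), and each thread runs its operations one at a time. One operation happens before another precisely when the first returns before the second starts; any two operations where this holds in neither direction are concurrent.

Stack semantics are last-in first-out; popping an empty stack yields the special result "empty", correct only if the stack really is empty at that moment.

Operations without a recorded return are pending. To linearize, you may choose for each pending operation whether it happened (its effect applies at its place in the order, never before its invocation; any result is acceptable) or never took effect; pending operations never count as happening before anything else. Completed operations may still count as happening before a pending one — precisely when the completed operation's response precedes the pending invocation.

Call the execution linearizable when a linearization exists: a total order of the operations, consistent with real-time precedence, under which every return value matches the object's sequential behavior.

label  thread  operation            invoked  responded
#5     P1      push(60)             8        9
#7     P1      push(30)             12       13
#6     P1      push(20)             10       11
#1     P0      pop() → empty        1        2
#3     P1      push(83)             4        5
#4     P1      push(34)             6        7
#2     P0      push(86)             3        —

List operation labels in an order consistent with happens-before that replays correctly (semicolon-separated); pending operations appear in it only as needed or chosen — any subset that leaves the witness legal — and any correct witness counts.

#1; #2; #3; #4; #5; #6; #7

1. #1 pop() → empty, leaving stack <>
2. #2 push(86) (pending, included), leaving stack <86>
3. #3 push(83), leaving stack <86,83>
4. #4 push(34), leaving stack <86,83,34>
5. #5 push(60), leaving stack <86,83,34,60>
6. #6 push(20), leaving stack <86,83,34,60,20>
7. #7 push(30), leaving stack <86,83,34,60,20,30>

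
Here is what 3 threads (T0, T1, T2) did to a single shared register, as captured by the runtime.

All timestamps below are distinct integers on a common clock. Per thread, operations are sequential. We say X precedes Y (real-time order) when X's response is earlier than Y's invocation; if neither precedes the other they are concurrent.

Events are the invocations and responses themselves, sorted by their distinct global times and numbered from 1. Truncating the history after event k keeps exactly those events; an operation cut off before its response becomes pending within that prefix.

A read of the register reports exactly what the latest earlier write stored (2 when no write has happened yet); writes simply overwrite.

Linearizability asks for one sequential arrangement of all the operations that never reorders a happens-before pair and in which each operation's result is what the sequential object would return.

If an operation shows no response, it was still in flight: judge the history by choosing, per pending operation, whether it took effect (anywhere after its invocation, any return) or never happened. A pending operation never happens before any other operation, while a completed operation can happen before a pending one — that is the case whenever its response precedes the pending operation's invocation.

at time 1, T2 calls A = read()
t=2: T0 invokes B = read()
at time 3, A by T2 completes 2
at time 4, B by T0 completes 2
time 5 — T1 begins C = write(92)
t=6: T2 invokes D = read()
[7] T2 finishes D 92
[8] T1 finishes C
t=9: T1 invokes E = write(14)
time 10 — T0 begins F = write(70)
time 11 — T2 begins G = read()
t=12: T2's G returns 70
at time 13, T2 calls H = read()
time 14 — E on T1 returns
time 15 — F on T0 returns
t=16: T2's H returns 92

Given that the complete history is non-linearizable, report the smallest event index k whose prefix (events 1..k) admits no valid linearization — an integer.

16

events 1..15 are still linearizable — one witness is A, B, C, D, E, F, G:
after step 1 (A read() → 2): value 2
after step 2 (B read() → 2): value 2
after step 3 (C write(92)): value 92
after step 4 (D read() → 92): value 92
after step 5 (E write(14)): value 14
after step 6 (F write(70)): value 70
after step 7 (G read() → 70): value 70
once event 16 joins (H's response, time 16), exhaustive search finds no witness
for example A, B, C, D, E, F, G, H fails at step 8: H read() → 92 is not legal there
for example A, B, C, D, E, G, F, H fails at step 6: G read() → 70 is not legal there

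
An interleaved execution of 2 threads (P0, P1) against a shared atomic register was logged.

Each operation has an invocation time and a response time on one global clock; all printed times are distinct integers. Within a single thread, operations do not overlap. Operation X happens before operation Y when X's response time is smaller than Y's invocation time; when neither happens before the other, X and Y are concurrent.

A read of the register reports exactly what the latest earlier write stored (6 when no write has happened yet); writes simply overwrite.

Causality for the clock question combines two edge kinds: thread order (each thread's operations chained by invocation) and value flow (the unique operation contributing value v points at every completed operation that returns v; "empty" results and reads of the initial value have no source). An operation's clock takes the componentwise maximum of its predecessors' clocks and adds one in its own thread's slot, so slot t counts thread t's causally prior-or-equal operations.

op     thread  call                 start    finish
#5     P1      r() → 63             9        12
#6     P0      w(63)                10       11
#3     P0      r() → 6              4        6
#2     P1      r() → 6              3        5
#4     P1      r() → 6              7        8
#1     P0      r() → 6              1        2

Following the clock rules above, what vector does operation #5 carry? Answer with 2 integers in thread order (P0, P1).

#2, invoked 3, has no incoming edges; only P1's bump applies → (0, 1)
#1, invoked 1, has no incoming edges; only P0's bump applies → (1, 0)
invoked at 7, #4 merges VC(#2)=(0, 1) and bumps P1's slot → (0, 2)
invoked at 4, #3 merges VC(#1)=(1, 0) and bumps P0's slot → (2, 0)
invoked at 10, #6 merges VC(#3)=(2, 0) and bumps P0's slot → (3, 0)
invoked at 9, #5 merges VC(#4)=(0, 2), VC(#6)=(3, 0) and bumps P1's slot → (3, 3)
target: VC(#5) = (3, 3)

(3, 3)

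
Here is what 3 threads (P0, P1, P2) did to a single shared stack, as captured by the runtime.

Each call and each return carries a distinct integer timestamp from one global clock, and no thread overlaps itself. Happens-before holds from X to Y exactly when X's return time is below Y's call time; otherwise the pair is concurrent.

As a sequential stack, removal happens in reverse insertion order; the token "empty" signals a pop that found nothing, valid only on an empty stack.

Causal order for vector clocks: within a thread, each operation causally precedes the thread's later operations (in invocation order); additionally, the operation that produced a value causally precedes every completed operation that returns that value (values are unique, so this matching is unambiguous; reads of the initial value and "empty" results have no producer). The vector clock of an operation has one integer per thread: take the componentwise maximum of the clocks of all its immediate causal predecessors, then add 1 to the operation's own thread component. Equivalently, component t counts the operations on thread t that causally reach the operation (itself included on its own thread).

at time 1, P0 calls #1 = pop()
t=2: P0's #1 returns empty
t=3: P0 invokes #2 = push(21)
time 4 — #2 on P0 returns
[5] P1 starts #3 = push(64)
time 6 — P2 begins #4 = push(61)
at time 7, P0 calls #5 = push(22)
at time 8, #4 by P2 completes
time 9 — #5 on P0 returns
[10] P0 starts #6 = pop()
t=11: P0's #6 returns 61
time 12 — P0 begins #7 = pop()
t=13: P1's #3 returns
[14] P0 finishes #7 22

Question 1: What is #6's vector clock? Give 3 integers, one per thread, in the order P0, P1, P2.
root op #4, invoked 6: fresh clock plus P2's own tick → (0, 0, 1)
root op #3, invoked 5: fresh clock plus P1's own tick → (0, 1, 0)
root op #1, invoked 1: fresh clock plus P0's own tick → (1, 0, 0)
from VC(#1)=(1, 0, 0), #2 (invoked 3) maxes components and bumps P0 → (2, 0, 0)
from VC(#2)=(2, 0, 0), #5 (invoked 7) maxes components and bumps P0 → (3, 0, 0)
from VC(#4)=(0, 0, 1), VC(#5)=(3, 0, 0), #6 (invoked 10) maxes components and bumps P0 → (4, 0, 1)
from VC(#5)=(3, 0, 0), VC(#6)=(4, 0, 1), #7 (invoked 12) maxes components and bumps P0 → (5, 0, 1)
target: VC(#6) = (4, 0, 1)

(4, 0, 1)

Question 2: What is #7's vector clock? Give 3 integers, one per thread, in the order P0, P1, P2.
#4, invoked 6, has no incoming edges; only P2's bump applies → (0, 0, 1)
#3, invoked 5, has no incoming edges; only P1's bump applies → (0, 1, 0)
#1, invoked 1, has no incoming edges; only P0's bump applies → (1, 0, 0)
merge at #2 (invoked 3): VC(#1)=(1, 0, 0), own-thread bump on P0 → (2, 0, 0)
merge at #5 (invoked 7): VC(#2)=(2, 0, 0), own-thread bump on P0 → (3, 0, 0)
merge at #6 (invoked 10): VC(#4)=(0, 0, 1), VC(#5)=(3, 0, 0), own-thread bump on P0 → (4, 0, 1)
merge at #7 (invoked 12): VC(#5)=(3, 0, 0), VC(#6)=(4, 0, 1), own-thread bump on P0 → (5, 0, 1)
target: VC(#7) = (5, 0, 1)

(5, 0, 1)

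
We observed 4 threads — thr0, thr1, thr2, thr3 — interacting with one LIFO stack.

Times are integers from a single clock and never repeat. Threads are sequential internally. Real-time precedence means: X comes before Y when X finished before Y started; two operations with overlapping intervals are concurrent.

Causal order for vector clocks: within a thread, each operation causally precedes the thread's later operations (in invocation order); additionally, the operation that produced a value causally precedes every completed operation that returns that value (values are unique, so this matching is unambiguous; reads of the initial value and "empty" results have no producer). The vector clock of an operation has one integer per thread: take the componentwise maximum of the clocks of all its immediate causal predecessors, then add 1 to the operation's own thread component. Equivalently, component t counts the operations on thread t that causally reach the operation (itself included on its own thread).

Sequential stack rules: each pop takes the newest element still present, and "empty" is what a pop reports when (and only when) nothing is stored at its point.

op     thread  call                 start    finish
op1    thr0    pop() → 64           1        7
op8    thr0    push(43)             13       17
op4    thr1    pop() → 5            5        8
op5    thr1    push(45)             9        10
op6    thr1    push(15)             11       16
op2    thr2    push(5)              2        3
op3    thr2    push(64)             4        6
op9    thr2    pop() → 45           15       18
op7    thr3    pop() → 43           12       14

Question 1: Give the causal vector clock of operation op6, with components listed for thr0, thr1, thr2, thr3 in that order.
Answer: (0, 3, 1, 0)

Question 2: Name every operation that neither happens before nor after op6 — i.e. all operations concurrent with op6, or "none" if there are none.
Answer: op7, op8, op9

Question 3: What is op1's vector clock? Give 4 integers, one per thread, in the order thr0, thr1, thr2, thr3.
Answer: (1, 0, 2, 0)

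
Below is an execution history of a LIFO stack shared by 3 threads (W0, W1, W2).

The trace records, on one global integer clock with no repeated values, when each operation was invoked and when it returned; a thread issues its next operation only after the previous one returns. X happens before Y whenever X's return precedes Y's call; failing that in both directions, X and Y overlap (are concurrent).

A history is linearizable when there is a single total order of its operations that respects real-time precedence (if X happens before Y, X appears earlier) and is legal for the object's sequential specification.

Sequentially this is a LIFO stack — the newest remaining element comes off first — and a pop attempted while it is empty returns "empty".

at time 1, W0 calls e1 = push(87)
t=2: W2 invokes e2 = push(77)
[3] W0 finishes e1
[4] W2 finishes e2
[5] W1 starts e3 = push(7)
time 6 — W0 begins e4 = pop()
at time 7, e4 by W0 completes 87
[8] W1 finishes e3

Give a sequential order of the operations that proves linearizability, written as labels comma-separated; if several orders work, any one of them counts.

e2, e1, e4, e3

after step 1 (e2 push(77)): stack <77>
after step 2 (e1 push(87)): stack <77,87>
after step 3 (e4 pop() → 87): stack <77>
after step 4 (e3 push(7)): stack <77,7>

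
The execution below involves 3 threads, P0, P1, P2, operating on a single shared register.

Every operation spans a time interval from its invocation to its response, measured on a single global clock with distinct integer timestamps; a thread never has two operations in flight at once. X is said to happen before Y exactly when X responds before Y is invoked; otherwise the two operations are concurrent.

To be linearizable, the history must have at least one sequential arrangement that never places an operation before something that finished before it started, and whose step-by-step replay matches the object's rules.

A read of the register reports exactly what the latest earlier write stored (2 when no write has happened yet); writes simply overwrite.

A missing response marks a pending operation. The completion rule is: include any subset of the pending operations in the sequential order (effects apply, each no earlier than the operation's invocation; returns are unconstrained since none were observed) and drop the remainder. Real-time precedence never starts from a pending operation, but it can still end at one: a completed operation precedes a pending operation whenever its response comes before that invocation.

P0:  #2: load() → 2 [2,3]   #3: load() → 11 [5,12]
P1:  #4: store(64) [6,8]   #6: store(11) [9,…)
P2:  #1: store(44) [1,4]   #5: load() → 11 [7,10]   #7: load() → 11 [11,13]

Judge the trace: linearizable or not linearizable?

linearizable

witness order: #2, #1, #4, #6, #3, #5, #7
step 1: #2 load() → 2 — value 2
step 2: #1 store(44) — value 44
step 3: #4 store(64) — value 64
step 4: #6 store(11) (pending, included) — value 11
step 5: #3 load() → 11 — value 11
step 6: #5 load() → 11 — value 11
step 7: #7 load() → 11 — value 11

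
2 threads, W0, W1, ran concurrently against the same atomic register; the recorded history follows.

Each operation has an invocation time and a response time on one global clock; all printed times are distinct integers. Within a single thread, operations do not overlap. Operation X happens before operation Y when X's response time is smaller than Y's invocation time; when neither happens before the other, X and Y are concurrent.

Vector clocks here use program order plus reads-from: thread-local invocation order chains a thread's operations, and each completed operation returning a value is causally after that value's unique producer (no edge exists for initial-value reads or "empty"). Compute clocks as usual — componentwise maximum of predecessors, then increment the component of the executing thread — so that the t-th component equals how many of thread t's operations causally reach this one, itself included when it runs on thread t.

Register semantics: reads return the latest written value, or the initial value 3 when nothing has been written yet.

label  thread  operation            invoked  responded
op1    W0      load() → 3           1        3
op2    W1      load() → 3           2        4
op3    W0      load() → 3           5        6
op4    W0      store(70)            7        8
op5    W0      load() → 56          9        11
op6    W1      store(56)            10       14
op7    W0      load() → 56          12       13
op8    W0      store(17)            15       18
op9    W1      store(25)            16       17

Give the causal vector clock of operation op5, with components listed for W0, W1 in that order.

no predecessors for op2 (invoked 2): W1 increments from zero → (0, 1)
no predecessors for op1 (invoked 1): W0 increments from zero → (1, 0)
from VC(op2)=(0, 1), op6 (invoked 10) maxes components and bumps W1 → (0, 2)
from VC(op1)=(1, 0), op3 (invoked 5) maxes components and bumps W0 → (2, 0)
from VC(op6)=(0, 2), op9 (invoked 16) maxes components and bumps W1 → (0, 3)
from VC(op3)=(2, 0), op4 (invoked 7) maxes components and bumps W0 → (3, 0)
from VC(op4)=(3, 0), VC(op6)=(0, 2), op5 (invoked 9) maxes components and bumps W0 → (4, 2)
from VC(op5)=(4, 2), VC(op6)=(0, 2), op7 (invoked 12) maxes components and bumps W0 → (5, 2)
from VC(op7)=(5, 2), op8 (invoked 15) maxes components and bumps W0 → (6, 2)
target: VC(op5) = (4, 2)

(4, 2)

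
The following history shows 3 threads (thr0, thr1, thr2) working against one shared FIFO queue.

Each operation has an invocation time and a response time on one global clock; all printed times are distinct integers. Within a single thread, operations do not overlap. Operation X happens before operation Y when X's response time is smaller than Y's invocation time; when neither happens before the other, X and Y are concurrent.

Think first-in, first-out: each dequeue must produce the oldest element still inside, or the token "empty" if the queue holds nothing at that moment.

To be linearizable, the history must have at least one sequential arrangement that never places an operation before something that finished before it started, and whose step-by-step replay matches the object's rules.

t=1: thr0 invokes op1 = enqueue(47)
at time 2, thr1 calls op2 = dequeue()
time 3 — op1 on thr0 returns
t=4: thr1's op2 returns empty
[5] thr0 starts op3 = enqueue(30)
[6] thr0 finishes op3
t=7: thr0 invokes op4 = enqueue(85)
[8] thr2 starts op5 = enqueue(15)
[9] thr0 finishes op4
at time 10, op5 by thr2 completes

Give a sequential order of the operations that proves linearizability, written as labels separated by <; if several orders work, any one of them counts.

after step 1 (op2 dequeue() → empty): queue <>
after step 2 (op1 enqueue(47)): queue <47>
after step 3 (op3 enqueue(30)): queue <47,30>
after step 4 (op4 enqueue(85)): queue <47,30,85>
after step 5 (op5 enqueue(15)): queue <47,30,85,15>

op2 < op1 < op3 < op4 < op5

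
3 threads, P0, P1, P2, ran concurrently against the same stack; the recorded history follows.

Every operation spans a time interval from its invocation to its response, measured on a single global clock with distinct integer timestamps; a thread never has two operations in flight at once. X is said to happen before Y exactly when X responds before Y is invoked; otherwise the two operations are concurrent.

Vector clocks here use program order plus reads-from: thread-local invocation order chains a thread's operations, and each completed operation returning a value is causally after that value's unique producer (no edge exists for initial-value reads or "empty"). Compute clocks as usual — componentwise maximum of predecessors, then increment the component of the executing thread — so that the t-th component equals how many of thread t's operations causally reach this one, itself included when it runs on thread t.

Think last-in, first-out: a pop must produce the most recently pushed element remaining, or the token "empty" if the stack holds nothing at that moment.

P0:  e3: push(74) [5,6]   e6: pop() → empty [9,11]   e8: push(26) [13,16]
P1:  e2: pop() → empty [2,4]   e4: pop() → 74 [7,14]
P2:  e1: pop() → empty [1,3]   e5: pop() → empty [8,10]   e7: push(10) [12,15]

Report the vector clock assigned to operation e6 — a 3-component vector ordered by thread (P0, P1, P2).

(2, 0, 0)

invoked at 1, e1 has no predecessors; its own P2 bump gives (0, 0, 1)
invoked at 2, e2 has no predecessors; its own P1 bump gives (0, 1, 0)
invoked at 5, e3 has no predecessors; its own P0 bump gives (1, 0, 0)
invoked at 8, e5 merges VC(e1)=(0, 0, 1) and bumps P2's slot → (0, 0, 2)
invoked at 9, e6 merges VC(e3)=(1, 0, 0) and bumps P0's slot → (2, 0, 0)
invoked at 12, e7 merges VC(e5)=(0, 0, 2) and bumps P2's slot → (0, 0, 3)
invoked at 7, e4 merges VC(e2)=(0, 1, 0), VC(e3)=(1, 0, 0) and bumps P1's slot → (1, 2, 0)
invoked at 13, e8 merges VC(e6)=(2, 0, 0) and bumps P0's slot → (3, 0, 0)
target: VC(e6) = (2, 0, 0)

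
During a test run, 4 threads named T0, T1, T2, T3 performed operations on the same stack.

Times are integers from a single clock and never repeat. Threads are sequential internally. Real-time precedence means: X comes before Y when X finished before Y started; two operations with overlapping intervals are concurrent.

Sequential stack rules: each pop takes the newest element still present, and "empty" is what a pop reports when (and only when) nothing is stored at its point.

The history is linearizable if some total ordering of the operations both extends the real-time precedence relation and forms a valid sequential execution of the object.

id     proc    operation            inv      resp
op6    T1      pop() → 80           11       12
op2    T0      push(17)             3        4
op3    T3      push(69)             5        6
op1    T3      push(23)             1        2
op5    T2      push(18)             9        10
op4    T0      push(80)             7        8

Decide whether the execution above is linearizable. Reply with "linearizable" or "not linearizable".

not linearizable

through event 11 a valid linearization exists; event 12 (op6 responding at time 12) ends that
exhaustive check: the 6 completed stack ops admit one real-time order; illegal
sample order op1, op2, op3, op4, op5, op6 stalls at step 6 — op6 pop() → 80 has no legal effect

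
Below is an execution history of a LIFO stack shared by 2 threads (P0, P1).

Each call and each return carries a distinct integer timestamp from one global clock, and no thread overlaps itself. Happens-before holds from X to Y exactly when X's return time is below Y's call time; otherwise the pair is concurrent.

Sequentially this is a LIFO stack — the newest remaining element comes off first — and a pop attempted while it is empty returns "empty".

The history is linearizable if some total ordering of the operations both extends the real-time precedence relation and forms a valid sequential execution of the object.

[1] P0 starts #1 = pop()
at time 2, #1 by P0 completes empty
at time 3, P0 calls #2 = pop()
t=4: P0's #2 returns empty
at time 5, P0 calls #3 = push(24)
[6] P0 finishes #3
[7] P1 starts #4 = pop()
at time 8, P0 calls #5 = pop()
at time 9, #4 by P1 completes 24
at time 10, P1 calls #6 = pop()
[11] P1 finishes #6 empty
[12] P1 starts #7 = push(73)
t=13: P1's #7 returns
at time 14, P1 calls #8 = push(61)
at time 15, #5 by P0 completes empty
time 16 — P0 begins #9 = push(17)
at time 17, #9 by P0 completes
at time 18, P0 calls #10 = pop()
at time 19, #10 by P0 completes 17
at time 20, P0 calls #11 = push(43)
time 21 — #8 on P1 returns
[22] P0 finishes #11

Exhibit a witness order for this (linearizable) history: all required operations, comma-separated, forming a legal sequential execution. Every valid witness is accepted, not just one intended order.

after step 1 (#1 pop() → empty): stack <>
after step 2 (#2 pop() → empty): stack <>
after step 3 (#3 push(24)): stack <24>
after step 4 (#4 pop() → 24): stack <>
after step 5 (#5 pop() → empty): stack <>
after step 6 (#6 pop() → empty): stack <>
after step 7 (#7 push(73)): stack <73>
after step 8 (#8 push(61)): stack <73,61>
after step 9 (#9 push(17)): stack <73,61,17>
after step 10 (#10 pop() → 17): stack <73,61>
after step 11 (#11 push(43)): stack <73,61,43>

#1, #2, #3, #4, #5, #6, #7, #8, #9, #10, #11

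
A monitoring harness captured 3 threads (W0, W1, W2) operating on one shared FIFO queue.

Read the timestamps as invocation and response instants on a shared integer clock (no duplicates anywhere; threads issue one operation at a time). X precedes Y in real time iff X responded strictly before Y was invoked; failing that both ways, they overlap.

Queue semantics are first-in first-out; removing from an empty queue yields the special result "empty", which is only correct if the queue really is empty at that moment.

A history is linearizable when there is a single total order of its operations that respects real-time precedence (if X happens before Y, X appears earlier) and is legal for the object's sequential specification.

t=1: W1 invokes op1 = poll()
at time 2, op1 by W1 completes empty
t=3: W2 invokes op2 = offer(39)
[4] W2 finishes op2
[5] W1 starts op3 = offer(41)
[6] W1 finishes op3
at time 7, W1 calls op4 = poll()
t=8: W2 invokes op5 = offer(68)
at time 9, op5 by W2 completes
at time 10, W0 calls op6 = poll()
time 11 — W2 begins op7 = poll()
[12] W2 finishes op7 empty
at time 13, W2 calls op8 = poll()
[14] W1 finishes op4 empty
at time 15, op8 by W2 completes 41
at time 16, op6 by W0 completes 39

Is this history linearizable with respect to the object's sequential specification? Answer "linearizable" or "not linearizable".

events 1..11 are fine; event 12 — the response of op7 at time 12 — makes the prefix non-linearizable
the completed operations (5 total) allow one real-time order; the FIFO queue replay rejects it
including or dropping the 2 pending operations (op4, op6) in any combination fails
e.g. op1, op2, op3, op5, op7 (pending dropped): illegal at step 5, since op7 poll() → empty cannot apply there

not linearizable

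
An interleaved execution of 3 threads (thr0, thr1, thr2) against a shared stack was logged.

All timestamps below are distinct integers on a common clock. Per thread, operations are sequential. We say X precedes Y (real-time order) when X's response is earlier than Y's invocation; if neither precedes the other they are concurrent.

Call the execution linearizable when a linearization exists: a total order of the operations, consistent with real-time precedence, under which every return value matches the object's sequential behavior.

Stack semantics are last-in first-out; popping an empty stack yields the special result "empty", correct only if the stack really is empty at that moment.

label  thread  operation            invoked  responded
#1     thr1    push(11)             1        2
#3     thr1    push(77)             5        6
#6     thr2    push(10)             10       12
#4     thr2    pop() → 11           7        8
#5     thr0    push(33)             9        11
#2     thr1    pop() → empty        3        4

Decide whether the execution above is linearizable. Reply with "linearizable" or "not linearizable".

prefix check: 1..3 passes, 1..4 fails once #2's time-4 response joins
a single order respects real time; the 2 completed stack operations fail replay along it
one such order, #1, #2, breaks at step 2 where #2 pop() → empty is illegal

not linearizable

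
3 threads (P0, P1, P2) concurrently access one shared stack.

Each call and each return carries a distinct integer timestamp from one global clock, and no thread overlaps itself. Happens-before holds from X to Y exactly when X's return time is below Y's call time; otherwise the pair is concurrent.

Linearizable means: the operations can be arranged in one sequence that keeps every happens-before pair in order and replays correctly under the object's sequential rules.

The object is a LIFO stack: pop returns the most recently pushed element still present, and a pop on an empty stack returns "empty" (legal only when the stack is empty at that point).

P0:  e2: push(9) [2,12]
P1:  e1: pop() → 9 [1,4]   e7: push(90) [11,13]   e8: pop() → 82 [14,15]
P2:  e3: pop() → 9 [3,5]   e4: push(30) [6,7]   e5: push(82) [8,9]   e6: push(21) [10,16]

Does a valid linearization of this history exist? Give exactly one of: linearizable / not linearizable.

not linearizable

already the first 5 events (up to e3's response at time 5) admit no linearization; the first 4 still do
checked exhaustively: 2 real-time-consistent orders of 2 completed operations, zero legal stack replays
completion choices over the 1 pending operation (e2) were checked; none helps
one such order, e1, e3 (pending dropped), breaks at step 1 where e1 pop() → 9 is illegal
one such order, e3, e1 (pending dropped), breaks at step 1 where e3 pop() → 9 is illegal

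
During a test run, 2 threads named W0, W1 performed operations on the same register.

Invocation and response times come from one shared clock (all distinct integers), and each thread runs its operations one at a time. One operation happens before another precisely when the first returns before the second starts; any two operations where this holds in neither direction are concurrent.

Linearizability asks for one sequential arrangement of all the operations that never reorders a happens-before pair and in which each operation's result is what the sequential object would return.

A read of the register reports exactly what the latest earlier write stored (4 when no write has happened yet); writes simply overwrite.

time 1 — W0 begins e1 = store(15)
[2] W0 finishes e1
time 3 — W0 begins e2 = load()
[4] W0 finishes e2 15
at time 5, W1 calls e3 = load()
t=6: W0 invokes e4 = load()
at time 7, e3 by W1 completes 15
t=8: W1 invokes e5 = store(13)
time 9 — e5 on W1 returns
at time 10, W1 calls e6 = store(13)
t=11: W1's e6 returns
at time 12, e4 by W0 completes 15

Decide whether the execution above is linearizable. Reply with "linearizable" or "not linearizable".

a witness: e1, e2, e3, e4, e5, e6
step 1: e1 store(15) — value 15
step 2: e2 load() → 15 — value 15
step 3: e3 load() → 15 — value 15
step 4: e4 load() → 15 — value 15
step 5: e5 store(13) — value 13
step 6: e6 store(13) — value 13

linearizable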